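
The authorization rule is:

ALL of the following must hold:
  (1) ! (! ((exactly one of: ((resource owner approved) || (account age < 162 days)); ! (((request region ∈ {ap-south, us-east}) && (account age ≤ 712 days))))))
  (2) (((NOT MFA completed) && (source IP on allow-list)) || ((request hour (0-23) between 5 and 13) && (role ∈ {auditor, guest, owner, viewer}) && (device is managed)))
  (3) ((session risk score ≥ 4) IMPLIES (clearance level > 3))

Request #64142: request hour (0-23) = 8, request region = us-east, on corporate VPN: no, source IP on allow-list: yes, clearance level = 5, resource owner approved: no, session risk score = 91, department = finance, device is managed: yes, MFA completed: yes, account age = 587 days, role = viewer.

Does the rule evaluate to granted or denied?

Atomic conditions:
  resource owner approved: no → false
  account age < 162 days: 587 < 162 is false
  request region ∈ {ap-south, us-east}: us-east is in the set → true
  account age ≤ 712 days: 587 ≤ 712 is true
  NOT MFA completed: yes → false
  source IP on allow-list: yes → true
  request hour (0-23) between 5 and 13: 8 in [5, 13] is true
  role ∈ {auditor, guest, owner, viewer}: viewer is in the set → true
  device is managed: yes → true
  session risk score ≥ 4: 91 ≥ 4 is true
  clearance level > 3: 5 > 3 is true
Combine:
[1.1.1.1] false OR false = false
[1.1.1.2.1] true AND true = true
[1.1.1.2] NOT true = false
[1.1.1] exactly-one(false, false) = false
[1.1] NOT false = true
[1] NOT true = false
[2.1] false AND true = false
[2.2] true AND true AND true = true
[2] false OR true = true
[3] true → true = true
[root] false AND true AND true = false
Overall: false → denied

Denied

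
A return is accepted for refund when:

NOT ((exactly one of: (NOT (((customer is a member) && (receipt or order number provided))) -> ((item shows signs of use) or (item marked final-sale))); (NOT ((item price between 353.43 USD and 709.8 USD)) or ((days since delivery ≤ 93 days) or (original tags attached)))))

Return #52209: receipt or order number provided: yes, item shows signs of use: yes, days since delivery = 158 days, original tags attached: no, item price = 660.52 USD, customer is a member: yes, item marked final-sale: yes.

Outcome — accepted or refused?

Atomic conditions:
  customer is a member: yes → true
  receipt or order number provided: yes → true
  item shows signs of use: yes → true
  item marked final-sale: yes → true
  item price between 353.43 USD and 709.8 USD: 660.52 in [353.43, 709.8] is true
  days since delivery ≤ 93 days: 158 ≤ 93 is false
  original tags attached: no → false
Combine:
[1.1.1.1] true AND true = true
[1.1.1] NOT true = false
[1.1.2] true OR true = true
[1.1] false → true (antecedent false ⇒ implication holds) = true
[1.2.1] NOT true = false
[1.2.2] false OR false = false
[1.2] false OR false = false
[1] exactly-one(true, false) = true
[root] NOT true = false
Overall: false → refused

Refused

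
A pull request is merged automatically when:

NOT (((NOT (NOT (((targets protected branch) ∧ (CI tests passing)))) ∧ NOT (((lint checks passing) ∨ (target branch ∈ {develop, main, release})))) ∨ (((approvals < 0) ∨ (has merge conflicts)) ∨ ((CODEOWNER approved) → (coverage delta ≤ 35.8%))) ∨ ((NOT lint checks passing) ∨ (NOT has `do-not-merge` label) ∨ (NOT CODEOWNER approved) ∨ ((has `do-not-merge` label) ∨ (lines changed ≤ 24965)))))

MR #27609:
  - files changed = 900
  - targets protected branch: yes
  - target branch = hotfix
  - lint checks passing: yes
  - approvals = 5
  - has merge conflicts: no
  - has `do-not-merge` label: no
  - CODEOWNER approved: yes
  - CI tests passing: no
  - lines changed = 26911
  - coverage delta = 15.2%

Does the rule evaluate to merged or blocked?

Atomic conditions:
  targets protected branch: yes → true
  CI tests passing: no → false
  lint checks passing: yes → true
  target branch ∈ {develop, main, release}: hotfix is not in the set → false
  approvals < 0: 5 < 0 is false
  has merge conflicts: no → false
  CODEOWNER approved: yes → true
  coverage delta ≤ 35.8%: 15.2 ≤ 35.8 is true
  NOT lint checks passing: yes → false
  NOT has `do-not-merge` label: no → true
  NOT CODEOWNER approved: yes → false
  has `do-not-merge` label: no → false
  lines changed ≤ 24965: 26911 ≤ 24965 is false
Combine:
[1.1.1.1.1] true AND false = false
[1.1.1.1] NOT false = true
[1.1.1] NOT true = false
[1.1.2.1] true OR false = true
[1.1.2] NOT true = false
[1.1] false AND false = false
[1.2.1] false OR false = false
[1.2.2] true → true = true
[1.2] false OR true = true
[1.3.4] false OR false = false
[1.3] false OR true OR false OR false = true
[1] false OR true OR true = true
[root] NOT true = false
Overall: false → blocked

Blocked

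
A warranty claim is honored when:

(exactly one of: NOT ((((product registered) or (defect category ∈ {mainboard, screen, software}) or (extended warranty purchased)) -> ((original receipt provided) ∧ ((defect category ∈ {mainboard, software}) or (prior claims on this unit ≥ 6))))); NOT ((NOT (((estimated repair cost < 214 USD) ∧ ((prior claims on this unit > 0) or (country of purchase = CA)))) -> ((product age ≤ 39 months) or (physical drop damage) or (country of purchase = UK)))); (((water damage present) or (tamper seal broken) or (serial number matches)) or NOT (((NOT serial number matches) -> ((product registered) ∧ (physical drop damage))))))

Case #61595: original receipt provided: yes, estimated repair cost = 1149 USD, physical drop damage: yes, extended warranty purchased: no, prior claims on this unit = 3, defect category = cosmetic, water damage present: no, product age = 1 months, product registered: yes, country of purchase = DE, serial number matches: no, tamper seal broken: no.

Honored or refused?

Honored

Atomic conditions:
  product registered: yes → true
  defect category ∈ {mainboard, screen, software}: cosmetic is not in the set → false
  extended warranty purchased: no → false
  original receipt provided: yes → true
  defect category ∈ {mainboard, software}: cosmetic is not in the set → false
  prior claims on this unit ≥ 6: 3 ≥ 6 is false
  estimated repair cost < 214 USD: 1149 < 214 is false
  prior claims on this unit > 0: 3 > 0 is true
  country of purchase = CA: DE == CA is false
  product age ≤ 39 months: 1 ≤ 39 is true
  physical drop damage: yes → true
  country of purchase = UK: DE == UK is false
  water damage present: no → false
  tamper seal broken: no → false
  serial number matches: no → false
  NOT serial number matches: no → true
Combine:
[1.1.1] true OR false OR false = true
[1.1.2.2] false OR false = false
[1.1.2] true AND false = false
[1.1] true → false = false
[1] NOT false = true
[2.1.1.1.2] true OR false = true
[2.1.1.1] false AND true = false
[2.1.1] NOT false = true
[2.1.2] true OR true OR false = true
[2.1] true → true = true
[2] NOT true = false
[3.1] false OR false OR false = false
[3.2.1.2] true AND true = true
[3.2.1] true → true = true
[3.2] NOT true = false
[3] false OR false = false
[root] exactly-one(true, false, false) = true
Overall: true → honored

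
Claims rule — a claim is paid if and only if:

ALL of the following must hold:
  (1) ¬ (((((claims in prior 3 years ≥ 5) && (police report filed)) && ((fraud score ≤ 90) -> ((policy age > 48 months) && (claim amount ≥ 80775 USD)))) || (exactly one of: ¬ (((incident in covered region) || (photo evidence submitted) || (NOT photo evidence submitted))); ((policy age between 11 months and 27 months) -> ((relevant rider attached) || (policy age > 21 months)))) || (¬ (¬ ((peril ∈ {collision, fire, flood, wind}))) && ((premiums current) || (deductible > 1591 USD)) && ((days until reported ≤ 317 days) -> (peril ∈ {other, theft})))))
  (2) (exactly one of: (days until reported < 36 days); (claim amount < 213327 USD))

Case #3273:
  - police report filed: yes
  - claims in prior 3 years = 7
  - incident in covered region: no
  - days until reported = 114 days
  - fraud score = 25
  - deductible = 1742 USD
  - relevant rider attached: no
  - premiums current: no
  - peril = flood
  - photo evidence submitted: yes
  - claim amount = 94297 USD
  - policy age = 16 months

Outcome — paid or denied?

Paid

Atomic conditions:
  claims in prior 3 years ≥ 5: 7 ≥ 5 is true
  police report filed: yes → true
  fraud score ≤ 90: 25 ≤ 90 is true
  policy age > 48 months: 16 > 48 is false
  claim amount ≥ 80775 USD: 94297 ≥ 80775 is true
  incident in covered region: no → false
  photo evidence submitted: yes → true
  NOT photo evidence submitted: yes → false
  policy age between 11 months and 27 months: 16 in [11, 27] is true
  relevant rider attached: no → false
  policy age > 21 months: 16 > 21 is false
  peril ∈ {collision, fire, flood, wind}: flood is in the set → true
  premiums current: no → false
  deductible > 1591 USD: 1742 > 1591 is true
  days until reported ≤ 317 days: 114 ≤ 317 is true
  peril ∈ {other, theft}: flood is not in the set → false
  days until reported < 36 days: 114 < 36 is false
  claim amount < 213327 USD: 94297 < 213327 is true
Combine:
[1.1.1.1] true AND true = true
[1.1.1.2.2] false AND true = false
[1.1.1.2] true → false = false
[1.1.1] true AND false = false
[1.1.2.1.1] false OR true OR false = true
[1.1.2.1] NOT true = false
[1.1.2.2.2] false OR false = false
[1.1.2.2] true → false = false
[1.1.2] exactly-one(false, false) = false
[1.1.3.1.1] NOT true = false
[1.1.3.1] NOT false = true
[1.1.3.2] false OR true = true
[1.1.3.3] true → false = false
[1.1.3] true AND true AND false = false
[1.1] false OR false OR false = false
[1] NOT false = true
[2] exactly-one(false, true) = true
[root] true AND true = true
Overall: true → paid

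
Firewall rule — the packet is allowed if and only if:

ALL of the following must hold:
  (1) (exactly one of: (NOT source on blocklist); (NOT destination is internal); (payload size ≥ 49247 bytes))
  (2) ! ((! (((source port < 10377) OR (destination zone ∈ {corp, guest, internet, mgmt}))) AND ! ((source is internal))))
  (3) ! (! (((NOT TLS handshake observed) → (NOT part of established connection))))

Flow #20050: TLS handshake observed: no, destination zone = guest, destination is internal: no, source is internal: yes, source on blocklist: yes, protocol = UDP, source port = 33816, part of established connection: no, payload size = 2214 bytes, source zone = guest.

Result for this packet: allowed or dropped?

Allowed

Atomic conditions:
  NOT source on blocklist: yes → false
  NOT destination is internal: no → true
  payload size ≥ 49247 bytes: 2214 ≥ 49247 is false
  source port < 10377: 33816 < 10377 is false
  destination zone ∈ {corp, guest, internet, mgmt}: guest is in the set → true
  source is internal: yes → true
  NOT TLS handshake observed: no → true
  NOT part of established connection: no → true
Combine:
[1] exactly-one(false, true, false) = true
[2.1.1.1] false OR true = true
[2.1.1] NOT true = false
[2.1.2] NOT true = false
[2.1] false AND false = false
[2] NOT false = true
[3.1.1] true → true = true
[3.1] NOT true = false
[3] NOT false = true
[root] true AND true AND true = true
Overall: true → allowed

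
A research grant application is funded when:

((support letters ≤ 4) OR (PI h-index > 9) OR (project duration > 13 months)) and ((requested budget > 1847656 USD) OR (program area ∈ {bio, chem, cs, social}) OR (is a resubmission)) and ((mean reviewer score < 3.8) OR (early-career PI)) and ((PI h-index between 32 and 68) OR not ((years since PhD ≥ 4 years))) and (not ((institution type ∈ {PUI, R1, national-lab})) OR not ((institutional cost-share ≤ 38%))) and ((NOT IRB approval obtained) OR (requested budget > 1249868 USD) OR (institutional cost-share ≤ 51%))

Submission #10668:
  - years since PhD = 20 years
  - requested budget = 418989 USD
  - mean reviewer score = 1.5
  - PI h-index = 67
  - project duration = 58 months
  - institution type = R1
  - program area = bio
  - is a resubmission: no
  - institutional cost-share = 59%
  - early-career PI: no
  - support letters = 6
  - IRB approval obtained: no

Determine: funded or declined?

Atomic conditions:
  support letters ≤ 4: 6 ≤ 4 is false
  PI h-index > 9: 67 > 9 is true
  project duration > 13 months: 58 > 13 is true
  requested budget > 1847656 USD: 418989 > 1847656 is false
  program area ∈ {bio, chem, cs, social}: bio is in the set → true
  is a resubmission: no → false
  mean reviewer score < 3.8: 1.5 < 3.8 is true
  early-career PI: no → false
  PI h-index between 32 and 68: 67 in [32, 68] is true
  years since PhD ≥ 4 years: 20 ≥ 4 is true
  institution type ∈ {PUI, R1, national-lab}: R1 is in the set → true
  institutional cost-share ≤ 38%: 59 ≤ 38 is false
  NOT IRB approval obtained: no → true
  requested budget > 1249868 USD: 418989 > 1249868 is false
  institutional cost-share ≤ 51%: 59 ≤ 51 is false
Combine:
[1] false OR true OR true = true
[2] false OR true OR false = true
[3] true OR false = true
[4.2] NOT true = false
[4] true OR false = true
[5.1] NOT true = false
[5.2] NOT false = true
[5] false OR true = true
[6] true OR false OR false = true
[root] true AND true AND true AND true AND true AND true = true
Overall: true → funded

Funded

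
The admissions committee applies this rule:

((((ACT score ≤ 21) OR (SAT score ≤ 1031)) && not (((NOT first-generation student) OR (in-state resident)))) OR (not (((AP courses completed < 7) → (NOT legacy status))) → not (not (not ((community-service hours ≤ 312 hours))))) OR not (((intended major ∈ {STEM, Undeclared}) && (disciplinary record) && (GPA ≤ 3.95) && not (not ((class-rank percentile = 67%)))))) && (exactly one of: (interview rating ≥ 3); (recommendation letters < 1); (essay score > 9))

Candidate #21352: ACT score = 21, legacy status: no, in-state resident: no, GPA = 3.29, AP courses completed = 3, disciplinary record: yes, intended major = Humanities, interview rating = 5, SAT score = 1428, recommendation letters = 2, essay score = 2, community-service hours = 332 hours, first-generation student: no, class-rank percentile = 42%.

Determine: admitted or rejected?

Admitted

Atomic conditions:
  ACT score ≤ 21: 21 ≤ 21 is true
  SAT score ≤ 1031: 1428 ≤ 1031 is false
  NOT first-generation student: no → true
  in-state resident: no → false
  AP courses completed < 7: 3 < 7 is true
  NOT legacy status: no → true
  community-service hours ≤ 312 hours: 332 ≤ 312 is false
  intended major ∈ {STEM, Undeclared}: Humanities is not in the set → false
  disciplinary record: yes → true
  GPA ≤ 3.95: 3.29 ≤ 3.95 is true
  class-rank percentile = 67%: 42 == 67 is false
  interview rating ≥ 3: 5 ≥ 3 is true
  recommendation letters < 1: 2 < 1 is false
  essay score > 9: 2 > 9 is false
Combine:
[1.1.1] true OR false = true
[1.1.2.1] true OR false = true
[1.1.2] NOT true = false
[1.1] true AND false = false
[1.2.1.1] true → true = true
[1.2.1] NOT true = false
[1.2.2.1.1] NOT false = true
[1.2.2.1] NOT true = false
[1.2.2] NOT false = true
[1.2] false → true (antecedent false ⇒ implication holds) = true
[1.3.1.4.1] NOT false = true
[1.3.1.4] NOT true = false
[1.3.1] false AND true AND true AND false = false
[1.3] NOT false = true
[1] false OR true OR true = true
[2] exactly-one(true, false, false) = true
[root] true AND true = true
Overall: true → admitted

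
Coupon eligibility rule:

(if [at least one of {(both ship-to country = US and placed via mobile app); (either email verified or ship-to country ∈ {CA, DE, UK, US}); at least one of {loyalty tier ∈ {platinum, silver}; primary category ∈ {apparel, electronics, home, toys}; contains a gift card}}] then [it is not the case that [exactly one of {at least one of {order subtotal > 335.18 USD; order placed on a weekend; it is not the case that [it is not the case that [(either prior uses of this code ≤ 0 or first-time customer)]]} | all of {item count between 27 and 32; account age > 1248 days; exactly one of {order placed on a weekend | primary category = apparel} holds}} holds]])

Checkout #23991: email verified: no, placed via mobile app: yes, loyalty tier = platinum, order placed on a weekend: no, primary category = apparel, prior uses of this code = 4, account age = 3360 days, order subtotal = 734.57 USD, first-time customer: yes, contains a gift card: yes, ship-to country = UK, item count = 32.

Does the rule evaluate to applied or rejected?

Atomic conditions:
  ship-to country = US: UK == US is false
  placed via mobile app: yes → true
  email verified: no → false
  ship-to country ∈ {CA, DE, UK, US}: UK is in the set → true
  loyalty tier ∈ {platinum, silver}: platinum is in the set → true
  primary category ∈ {apparel, electronics, home, toys}: apparel is in the set → true
  contains a gift card: yes → true
  order subtotal > 335.18 USD: 734.57 > 335.18 is true
  order placed on a weekend: no → false
  prior uses of this code ≤ 0: 4 ≤ 0 is false
  first-time customer: yes → true
  item count between 27 and 32: 32 in [27, 32] is true
  account age > 1248 days: 3360 > 1248 is true
  primary category = apparel: apparel == apparel is true
Combine:
[1.1] false AND true = false
[1.2] false OR true = true
[1.3] true OR true OR true = true
[1] false OR true OR true = true
[2.1.1.3.1.1] false OR true = true
[2.1.1.3.1] NOT true = false
[2.1.1.3] NOT false = true
[2.1.1] true OR false OR true = true
[2.1.2.3] exactly-one(false, true) = true
[2.1.2] true AND true AND true = true
[2.1] exactly-one(true, true) = false
[2] NOT false = true
[root] true → true = true
Overall: true → applied

Applied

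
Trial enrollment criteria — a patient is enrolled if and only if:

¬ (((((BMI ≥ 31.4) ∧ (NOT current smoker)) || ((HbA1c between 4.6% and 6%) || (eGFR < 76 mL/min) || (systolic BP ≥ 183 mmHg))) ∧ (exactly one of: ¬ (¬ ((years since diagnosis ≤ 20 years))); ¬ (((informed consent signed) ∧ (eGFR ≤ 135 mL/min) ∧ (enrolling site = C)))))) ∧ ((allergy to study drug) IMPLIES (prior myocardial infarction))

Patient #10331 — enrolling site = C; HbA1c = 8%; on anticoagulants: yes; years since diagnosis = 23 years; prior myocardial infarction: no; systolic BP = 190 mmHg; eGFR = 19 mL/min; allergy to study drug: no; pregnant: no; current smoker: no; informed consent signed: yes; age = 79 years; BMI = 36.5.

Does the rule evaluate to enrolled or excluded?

Atomic conditions:
  BMI ≥ 31.4: 36.5 ≥ 31.4 is true
  NOT current smoker: no → true
  HbA1c between 4.6% and 6%: 8 in [4.6, 6] is false
  eGFR < 76 mL/min: 19 < 76 is true
  systolic BP ≥ 183 mmHg: 190 ≥ 183 is true
  years since diagnosis ≤ 20 years: 23 ≤ 20 is false
  informed consent signed: yes → true
  eGFR ≤ 135 mL/min: 19 ≤ 135 is true
  enrolling site = C: C == C is true
  allergy to study drug: no → false
  prior myocardial infarction: no → false
Combine:
[1.1.1.1] true AND true = true
[1.1.1.2] false OR true OR true = true
[1.1.1] true OR true = true
[1.1.2.1.1] NOT false = true
[1.1.2.1] NOT true = false
[1.1.2.2.1] true AND true AND true = true
[1.1.2.2] NOT true = false
[1.1.2] exactly-one(false, false) = false
[1.1] true AND false = false
[1] NOT false = true
[2] false → false (antecedent false ⇒ implication holds) = true
[root] true AND true = true
Overall: true → enrolled

Enrolled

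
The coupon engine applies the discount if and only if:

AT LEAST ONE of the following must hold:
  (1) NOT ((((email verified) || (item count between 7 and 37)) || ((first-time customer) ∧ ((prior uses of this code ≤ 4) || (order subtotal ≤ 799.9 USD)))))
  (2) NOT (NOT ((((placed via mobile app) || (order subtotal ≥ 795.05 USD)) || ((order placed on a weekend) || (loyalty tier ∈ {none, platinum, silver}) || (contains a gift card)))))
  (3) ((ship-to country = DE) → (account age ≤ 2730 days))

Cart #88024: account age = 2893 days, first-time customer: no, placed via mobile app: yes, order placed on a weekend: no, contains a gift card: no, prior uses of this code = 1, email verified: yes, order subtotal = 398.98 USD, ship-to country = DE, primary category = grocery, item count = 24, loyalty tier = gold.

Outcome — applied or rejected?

Applied

Atomic conditions:
  email verified: yes → true
  item count between 7 and 37: 24 in [7, 37] is true
  first-time customer: no → false
  prior uses of this code ≤ 4: 1 ≤ 4 is true
  order subtotal ≤ 799.9 USD: 398.98 ≤ 799.9 is true
  placed via mobile app: yes → true
  order subtotal ≥ 795.05 USD: 398.98 ≥ 795.05 is false
  order placed on a weekend: no → false
  loyalty tier ∈ {none, platinum, silver}: gold is not in the set → false
  contains a gift card: no → false
  ship-to country = DE: DE == DE is true
  account age ≤ 2730 days: 2893 ≤ 2730 is false
Combine:
[1.1.1] true OR true = true
[1.1.2.2] true OR true = true
[1.1.2] false AND true = false
[1.1] true OR false = true
[1] NOT true = false
[2.1.1.1] true OR false = true
[2.1.1.2] false OR false OR false = false
[2.1.1] true OR false = true
[2.1] NOT true = false
[2] NOT false = true
[3] true → false = false
[root] false OR true OR false = true
Overall: true → applied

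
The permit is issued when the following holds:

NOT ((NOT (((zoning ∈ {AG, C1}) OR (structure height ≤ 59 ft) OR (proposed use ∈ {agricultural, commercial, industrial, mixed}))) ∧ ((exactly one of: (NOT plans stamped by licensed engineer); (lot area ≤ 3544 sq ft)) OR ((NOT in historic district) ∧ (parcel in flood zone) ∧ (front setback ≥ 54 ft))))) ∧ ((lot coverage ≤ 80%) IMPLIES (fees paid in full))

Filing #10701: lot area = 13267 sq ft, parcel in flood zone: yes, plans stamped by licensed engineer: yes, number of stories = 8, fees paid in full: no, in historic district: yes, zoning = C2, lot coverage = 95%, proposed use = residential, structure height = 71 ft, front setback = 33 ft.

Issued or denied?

Atomic conditions:
  zoning ∈ {AG, C1}: C2 is not in the set → false
  structure height ≤ 59 ft: 71 ≤ 59 is false
  proposed use ∈ {agricultural, commercial, industrial, mixed}: residential is not in the set → false
  NOT plans stamped by licensed engineer: yes → false
  lot area ≤ 3544 sq ft: 13267 ≤ 3544 is false
  NOT in historic district: yes → false
  parcel in flood zone: yes → true
  front setback ≥ 54 ft: 33 ≥ 54 is false
  lot coverage ≤ 80%: 95 ≤ 80 is false
  fees paid in full: no → false
Combine:
[1.1.1.1] false OR false OR false = false
[1.1.1] NOT false = true
[1.1.2.1] exactly-one(false, false) = false
[1.1.2.2] false AND true AND false = false
[1.1.2] false OR false = false
[1.1] true AND false = false
[1] NOT false = true
[2] false → false (antecedent false ⇒ implication holds) = true
[root] true AND true = true
Overall: true → issued

Issued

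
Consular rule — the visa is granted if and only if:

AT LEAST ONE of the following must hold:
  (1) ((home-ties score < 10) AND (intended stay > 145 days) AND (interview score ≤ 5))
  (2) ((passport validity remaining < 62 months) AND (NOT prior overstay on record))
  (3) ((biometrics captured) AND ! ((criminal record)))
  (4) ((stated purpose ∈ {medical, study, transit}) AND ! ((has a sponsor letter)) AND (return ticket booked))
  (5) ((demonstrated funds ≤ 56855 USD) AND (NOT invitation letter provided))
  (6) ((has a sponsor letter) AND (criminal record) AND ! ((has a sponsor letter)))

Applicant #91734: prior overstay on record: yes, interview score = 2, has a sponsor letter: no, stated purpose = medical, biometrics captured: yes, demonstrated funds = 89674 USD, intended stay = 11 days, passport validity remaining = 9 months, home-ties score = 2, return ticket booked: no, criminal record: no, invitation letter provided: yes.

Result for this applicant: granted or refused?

Granted

Atomic conditions:
  home-ties score < 10: 2 < 10 is true
  intended stay > 145 days: 11 > 145 is false
  interview score ≤ 5: 2 ≤ 5 is true
  passport validity remaining < 62 months: 9 < 62 is true
  NOT prior overstay on record: yes → false
  biometrics captured: yes → true
  criminal record: no → false
  stated purpose ∈ {medical, study, transit}: medical is in the set → true
  has a sponsor letter: no → false
  return ticket booked: no → false
  demonstrated funds ≤ 56855 USD: 89674 ≤ 56855 is false
  NOT invitation letter provided: yes → false
Combine:
[1] true AND false AND true = false
[2] true AND false = false
[3.2] NOT false = true
[3] true AND true = true
[4.2] NOT false = true
[4] true AND true AND false = false
[5] false AND false = false
[6.3] NOT false = true
[6] false AND false AND true = false
[root] false OR false OR true OR false OR false OR false = true
Overall: true → granted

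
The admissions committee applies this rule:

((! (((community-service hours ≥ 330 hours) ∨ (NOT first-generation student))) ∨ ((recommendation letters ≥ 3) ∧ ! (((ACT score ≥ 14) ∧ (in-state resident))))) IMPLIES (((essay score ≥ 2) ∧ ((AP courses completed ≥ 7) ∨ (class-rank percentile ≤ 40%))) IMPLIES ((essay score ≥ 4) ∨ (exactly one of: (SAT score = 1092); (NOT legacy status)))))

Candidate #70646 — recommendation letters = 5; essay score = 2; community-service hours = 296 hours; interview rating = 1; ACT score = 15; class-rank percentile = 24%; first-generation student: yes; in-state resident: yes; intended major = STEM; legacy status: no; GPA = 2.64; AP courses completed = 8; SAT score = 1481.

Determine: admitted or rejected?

Atomic conditions:
  community-service hours ≥ 330 hours: 296 ≥ 330 is false
  NOT first-generation student: yes → false
  recommendation letters ≥ 3: 5 ≥ 3 is true
  ACT score ≥ 14: 15 ≥ 14 is true
  in-state resident: yes → true
  essay score ≥ 2: 2 ≥ 2 is true
  AP courses completed ≥ 7: 8 ≥ 7 is true
  class-rank percentile ≤ 40%: 24 ≤ 40 is true
  essay score ≥ 4: 2 ≥ 4 is false
  SAT score = 1092: 1481 == 1092 is false
  NOT legacy status: no → true
Combine:
[1.1.1] false OR false = false
[1.1] NOT false = true
[1.2.2.1] true AND true = true
[1.2.2] NOT true = false
[1.2] true AND false = false
[1] true OR false = true
[2.1.2] true OR true = true
[2.1] true AND true = true
[2.2.2] exactly-one(false, true) = true
[2.2] false OR true = true
[2] true → true = true
[root] true → true = true
Overall: true → admitted

Admitted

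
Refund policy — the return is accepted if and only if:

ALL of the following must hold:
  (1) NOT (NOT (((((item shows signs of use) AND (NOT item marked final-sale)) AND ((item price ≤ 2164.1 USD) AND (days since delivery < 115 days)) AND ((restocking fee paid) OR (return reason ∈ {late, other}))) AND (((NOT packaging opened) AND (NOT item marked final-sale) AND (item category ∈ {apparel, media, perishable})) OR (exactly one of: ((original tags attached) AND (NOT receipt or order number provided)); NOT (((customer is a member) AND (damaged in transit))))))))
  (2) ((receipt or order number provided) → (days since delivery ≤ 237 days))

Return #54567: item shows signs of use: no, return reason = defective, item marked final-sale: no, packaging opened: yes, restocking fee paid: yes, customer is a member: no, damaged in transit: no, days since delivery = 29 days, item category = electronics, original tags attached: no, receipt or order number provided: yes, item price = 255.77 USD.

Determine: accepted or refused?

Atomic conditions:
  item shows signs of use: no → false
  NOT item marked final-sale: no → true
  item price ≤ 2164.1 USD: 255.77 ≤ 2164.1 is true
  days since delivery < 115 days: 29 < 115 is true
  restocking fee paid: yes → true
  return reason ∈ {late, other}: defective is not in the set → false
  NOT packaging opened: yes → false
  item category ∈ {apparel, media, perishable}: electronics is not in the set → false
  original tags attached: no → false
  NOT receipt or order number provided: yes → false
  customer is a member: no → false
  damaged in transit: no → false
  receipt or order number provided: yes → true
  days since delivery ≤ 237 days: 29 ≤ 237 is true
Combine:
[1.1.1.1.1] false AND true = false
[1.1.1.1.2] true AND true = true
[1.1.1.1.3] true OR false = true
[1.1.1.1] false AND true AND true = false
[1.1.1.2.1] false AND true AND false = false
[1.1.1.2.2.1] false AND false = false
[1.1.1.2.2.2.1] false AND false = false
[1.1.1.2.2.2] NOT false = true
[1.1.1.2.2] exactly-one(false, true) = true
[1.1.1.2] false OR true = true
[1.1.1] false AND true = false
[1.1] NOT false = true
[1] NOT true = false
[2] true → true = true
[root] false AND true = false
Overall: false → refused

Refused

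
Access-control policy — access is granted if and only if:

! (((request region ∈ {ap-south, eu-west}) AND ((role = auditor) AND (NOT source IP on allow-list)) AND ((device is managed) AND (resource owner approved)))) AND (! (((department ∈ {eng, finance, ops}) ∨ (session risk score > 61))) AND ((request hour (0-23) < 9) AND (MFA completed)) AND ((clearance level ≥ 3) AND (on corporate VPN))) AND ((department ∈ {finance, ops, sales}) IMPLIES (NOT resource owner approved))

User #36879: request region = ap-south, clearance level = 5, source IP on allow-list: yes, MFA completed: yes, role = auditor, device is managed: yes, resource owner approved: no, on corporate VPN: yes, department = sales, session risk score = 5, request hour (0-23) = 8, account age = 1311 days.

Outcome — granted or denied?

Granted

Atomic conditions:
  request region ∈ {ap-south, eu-west}: ap-south is in the set → true
  role = auditor: auditor == auditor is true
  NOT source IP on allow-list: yes → false
  device is managed: yes → true
  resource owner approved: no → false
  department ∈ {eng, finance, ops}: sales is not in the set → false
  session risk score > 61: 5 > 61 is false
  request hour (0-23) < 9: 8 < 9 is true
  MFA completed: yes → true
  clearance level ≥ 3: 5 ≥ 3 is true
  on corporate VPN: yes → true
  department ∈ {finance, ops, sales}: sales is in the set → true
  NOT resource owner approved: no → true
Combine:
[1.1.2] true AND false = false
[1.1.3] true AND false = false
[1.1] true AND false AND false = false
[1] NOT false = true
[2.1.1] false OR false = false
[2.1] NOT false = true
[2.2] true AND true = true
[2.3] true AND true = true
[2] true AND true AND true = true
[3] true → true = true
[root] true AND true AND true = true
Overall: true → granted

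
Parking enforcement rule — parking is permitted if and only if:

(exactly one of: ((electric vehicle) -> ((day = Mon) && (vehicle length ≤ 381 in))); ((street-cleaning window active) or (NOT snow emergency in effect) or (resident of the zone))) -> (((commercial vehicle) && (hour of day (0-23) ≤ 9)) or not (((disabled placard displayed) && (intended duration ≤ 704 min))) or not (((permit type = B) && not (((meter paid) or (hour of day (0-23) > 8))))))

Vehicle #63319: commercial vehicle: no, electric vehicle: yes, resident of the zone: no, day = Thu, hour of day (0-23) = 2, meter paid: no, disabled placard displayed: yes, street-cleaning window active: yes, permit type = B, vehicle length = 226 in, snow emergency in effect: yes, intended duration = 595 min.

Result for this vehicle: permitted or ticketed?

Ticketed

Atomic conditions:
  electric vehicle: yes → true
  day = Mon: Thu == Mon is false
  vehicle length ≤ 381 in: 226 ≤ 381 is true
  street-cleaning window active: yes → true
  NOT snow emergency in effect: yes → false
  resident of the zone: no → false
  commercial vehicle: no → false
  hour of day (0-23) ≤ 9: 2 ≤ 9 is true
  disabled placard displayed: yes → true
  intended duration ≤ 704 min: 595 ≤ 704 is true
  permit type = B: B == B is true
  meter paid: no → false
  hour of day (0-23) > 8: 2 > 8 is false
Combine:
[1.1.2] false AND true = false
[1.1] true → false = false
[1.2] true OR false OR false = true
[1] exactly-one(false, true) = true
[2.1] false AND true = false
[2.2.1] true AND true = true
[2.2] NOT true = false
[2.3.1.2.1] false OR false = false
[2.3.1.2] NOT false = true
[2.3.1] true AND true = true
[2.3] NOT true = false
[2] false OR false OR false = false
[root] true → false = false
Overall: false → ticketed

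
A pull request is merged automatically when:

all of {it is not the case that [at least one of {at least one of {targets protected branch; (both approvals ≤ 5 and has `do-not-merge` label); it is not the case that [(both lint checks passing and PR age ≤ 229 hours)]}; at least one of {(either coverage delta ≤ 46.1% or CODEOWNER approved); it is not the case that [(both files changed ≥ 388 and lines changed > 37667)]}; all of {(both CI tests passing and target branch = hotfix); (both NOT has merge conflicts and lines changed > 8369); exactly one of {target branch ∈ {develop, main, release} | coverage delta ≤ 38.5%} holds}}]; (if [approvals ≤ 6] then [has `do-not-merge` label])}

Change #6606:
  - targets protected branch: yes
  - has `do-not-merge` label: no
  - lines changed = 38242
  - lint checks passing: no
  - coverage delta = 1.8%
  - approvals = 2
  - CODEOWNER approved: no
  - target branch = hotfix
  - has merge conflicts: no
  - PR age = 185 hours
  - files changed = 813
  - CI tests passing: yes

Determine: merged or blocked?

Blocked

Atomic conditions:
  targets protected branch: yes → true
  approvals ≤ 5: 2 ≤ 5 is true
  has `do-not-merge` label: no → false
  lint checks passing: no → false
  PR age ≤ 229 hours: 185 ≤ 229 is true
  coverage delta ≤ 46.1%: 1.8 ≤ 46.1 is true
  CODEOWNER approved: no → false
  files changed ≥ 388: 813 ≥ 388 is true
  lines changed > 37667: 38242 > 37667 is true
  CI tests passing: yes → true
  target branch = hotfix: hotfix == hotfix is true
  NOT has merge conflicts: no → true
  lines changed > 8369: 38242 > 8369 is true
  target branch ∈ {develop, main, release}: hotfix is not in the set → false
  coverage delta ≤ 38.5%: 1.8 ≤ 38.5 is true
  approvals ≤ 6: 2 ≤ 6 is true
Combine:
[1.1.1.2] true AND false = false
[1.1.1.3.1] false AND true = false
[1.1.1.3] NOT false = true
[1.1.1] true OR false OR true = true
[1.1.2.1] true OR false = true
[1.1.2.2.1] true AND true = true
[1.1.2.2] NOT true = false
[1.1.2] true OR false = true
[1.1.3.1] true AND true = true
[1.1.3.2] true AND true = true
[1.1.3.3] exactly-one(false, true) = true
[1.1.3] true AND true AND true = true
[1.1] true OR true OR true = true
[1] NOT true = false
[2] true → false = false
[root] false AND false = false
Overall: false → blocked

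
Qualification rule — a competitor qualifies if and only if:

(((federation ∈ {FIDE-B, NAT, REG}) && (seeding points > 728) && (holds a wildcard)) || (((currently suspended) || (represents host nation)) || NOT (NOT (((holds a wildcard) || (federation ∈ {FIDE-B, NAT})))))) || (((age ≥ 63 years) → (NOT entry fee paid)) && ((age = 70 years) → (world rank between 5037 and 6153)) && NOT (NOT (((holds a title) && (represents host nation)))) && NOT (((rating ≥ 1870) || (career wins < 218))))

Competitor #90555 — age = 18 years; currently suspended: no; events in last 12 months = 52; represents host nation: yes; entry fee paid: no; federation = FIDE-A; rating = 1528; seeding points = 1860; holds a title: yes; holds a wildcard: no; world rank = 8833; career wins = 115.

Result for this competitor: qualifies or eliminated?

Qualifies

Atomic conditions:
  federation ∈ {FIDE-B, NAT, REG}: FIDE-A is not in the set → false
  seeding points > 728: 1860 > 728 is true
  holds a wildcard: no → false
  currently suspended: no → false
  represents host nation: yes → true
  federation ∈ {FIDE-B, NAT}: FIDE-A is not in the set → false
  age ≥ 63 years: 18 ≥ 63 is false
  NOT entry fee paid: no → true
  age = 70 years: 18 == 70 is false
  world rank between 5037 and 6153: 8833 in [5037, 6153] is false
  holds a title: yes → true
  rating ≥ 1870: 1528 ≥ 1870 is false
  career wins < 218: 115 < 218 is true
Combine:
[1.1] false AND true AND false = false
[1.2.1] false OR true = true
[1.2.2.1.1] false OR false = false
[1.2.2.1] NOT false = true
[1.2.2] NOT true = false
[1.2] true OR false = true
[1] false OR true = true
[2.1] false → true (antecedent false ⇒ implication holds) = true
[2.2] false → false (antecedent false ⇒ implication holds) = true
[2.3.1.1] true AND true = true
[2.3.1] NOT true = false
[2.3] NOT false = true
[2.4.1] false OR true = true
[2.4] NOT true = false
[2] true AND true AND true AND false = false
[root] true OR false = true
Overall: true → qualifies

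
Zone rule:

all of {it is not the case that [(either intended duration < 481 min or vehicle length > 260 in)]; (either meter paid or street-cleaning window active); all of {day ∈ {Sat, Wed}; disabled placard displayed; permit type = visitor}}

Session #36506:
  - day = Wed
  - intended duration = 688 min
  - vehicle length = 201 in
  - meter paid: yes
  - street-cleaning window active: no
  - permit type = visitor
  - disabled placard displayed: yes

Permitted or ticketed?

Permitted

Atomic conditions:
  intended duration < 481 min: 688 < 481 is false
  vehicle length > 260 in: 201 > 260 is false
  meter paid: yes → true
  street-cleaning window active: no → false
  day ∈ {Sat, Wed}: Wed is in the set → true
  disabled placard displayed: yes → true
  permit type = visitor: visitor == visitor is true
Combine:
[1.1] false OR false = false
[1] NOT false = true
[2] true OR false = true
[3] true AND true AND true = true
[root] true AND true AND true = true
Overall: true → permitted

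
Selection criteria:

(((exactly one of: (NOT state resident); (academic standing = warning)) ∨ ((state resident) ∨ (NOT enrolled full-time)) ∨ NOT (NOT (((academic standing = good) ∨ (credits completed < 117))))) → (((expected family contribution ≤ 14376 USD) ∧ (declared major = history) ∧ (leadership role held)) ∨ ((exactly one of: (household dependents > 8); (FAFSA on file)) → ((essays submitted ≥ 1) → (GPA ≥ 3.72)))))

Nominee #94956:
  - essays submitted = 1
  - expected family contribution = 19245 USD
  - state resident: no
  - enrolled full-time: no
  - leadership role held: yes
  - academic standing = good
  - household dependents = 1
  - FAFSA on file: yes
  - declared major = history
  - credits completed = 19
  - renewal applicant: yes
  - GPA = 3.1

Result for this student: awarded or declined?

Atomic conditions:
  NOT state resident: no → true
  academic standing = warning: good == warning is false
  state resident: no → false
  NOT enrolled full-time: no → true
  academic standing = good: good == good is true
  credits completed < 117: 19 < 117 is true
  expected family contribution ≤ 14376 USD: 19245 ≤ 14376 is false
  declared major = history: history == history is true
  leadership role held: yes → true
  household dependents > 8: 1 > 8 is false
  FAFSA on file: yes → true
  essays submitted ≥ 1: 1 ≥ 1 is true
  GPA ≥ 3.72: 3.1 ≥ 3.72 is false
Combine:
[1.1] exactly-one(true, false) = true
[1.2] false OR true = true
[1.3.1.1] true OR true = true
[1.3.1] NOT true = false
[1.3] NOT false = true
[1] true OR true OR true = true
[2.1] false AND true AND true = false
[2.2.1] exactly-one(false, true) = true
[2.2.2] true → false = false
[2.2] true → false = false
[2] false OR false = false
[root] true → false = false
Overall: false → declined

Declined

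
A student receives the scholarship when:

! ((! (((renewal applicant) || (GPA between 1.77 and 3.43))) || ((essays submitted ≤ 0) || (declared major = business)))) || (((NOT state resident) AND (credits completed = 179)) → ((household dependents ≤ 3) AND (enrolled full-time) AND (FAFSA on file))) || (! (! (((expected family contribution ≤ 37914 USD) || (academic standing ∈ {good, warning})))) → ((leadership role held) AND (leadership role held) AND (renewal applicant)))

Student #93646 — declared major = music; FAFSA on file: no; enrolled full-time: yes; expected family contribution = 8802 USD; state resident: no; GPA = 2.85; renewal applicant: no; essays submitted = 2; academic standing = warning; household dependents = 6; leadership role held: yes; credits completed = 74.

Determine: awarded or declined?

Atomic conditions:
  renewal applicant: no → false
  GPA between 1.77 and 3.43: 2.85 in [1.77, 3.43] is true
  essays submitted ≤ 0: 2 ≤ 0 is false
  declared major = business: music == business is false
  NOT state resident: no → true
  credits completed = 179: 74 == 179 is false
  household dependents ≤ 3: 6 ≤ 3 is false
  enrolled full-time: yes → true
  FAFSA on file: no → false
  expected family contribution ≤ 37914 USD: 8802 ≤ 37914 is true
  academic standing ∈ {good, warning}: warning is in the set → true
  leadership role held: yes → true
Combine:
[1.1.1.1] false OR true = true
[1.1.1] NOT true = false
[1.1.2] false OR false = false
[1.1] false OR false = false
[1] NOT false = true
[2.1] true AND false = false
[2.2] false AND true AND false = false
[2] false → false (antecedent false ⇒ implication holds) = true
[3.1.1.1] true OR true = true
[3.1.1] NOT true = false
[3.1] NOT false = true
[3.2] true AND true AND false = false
[3] true → false = false
[root] true OR true OR false = true
Overall: true → awarded

Awarded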